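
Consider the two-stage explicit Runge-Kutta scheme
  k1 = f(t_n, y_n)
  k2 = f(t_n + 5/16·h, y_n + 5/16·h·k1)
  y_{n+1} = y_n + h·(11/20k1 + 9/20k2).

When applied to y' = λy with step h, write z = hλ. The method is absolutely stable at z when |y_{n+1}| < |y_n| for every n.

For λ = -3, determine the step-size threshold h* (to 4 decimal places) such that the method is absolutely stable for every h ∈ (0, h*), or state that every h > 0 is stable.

Test eqn y'=λy, z=hλ:
  k1=λy_n ⇒ h·k1=z·y_n;  k2=λ(1+5/16z)y_n ⇒ h·k2=z(1+5/16z)y_n
  y_{n+1}/y_n = 1 + 11/20z + 9/20z(1+5/16z) = 1 + z + 9/64z²
  ⇒ R(z) = 1 + z + 9/64z².

Find x<0 with |R(x)|<1.
x=-1.28: |R|=0.0496
R=1: x+9/64x²=0 ⇒ x=−64/9=-7.1111; min R=1−1/(4·9/64)=-0.7778>−1
Confirm numerically:
  x=-5.726: |R|=0.11532 <1
  x=-4.060: |R|=0.74199 <1
  x=-3.797: |R|=0.76958 <1
  x=-7.623: |R|=1.54874 >1
  x=-7.394: |R|=1.29414 >1
So |R|<1 on (-7.1111, 0).

(-7.1111,0); λ=-3 ⇒ h* = (64/9)/3 = 2.3704.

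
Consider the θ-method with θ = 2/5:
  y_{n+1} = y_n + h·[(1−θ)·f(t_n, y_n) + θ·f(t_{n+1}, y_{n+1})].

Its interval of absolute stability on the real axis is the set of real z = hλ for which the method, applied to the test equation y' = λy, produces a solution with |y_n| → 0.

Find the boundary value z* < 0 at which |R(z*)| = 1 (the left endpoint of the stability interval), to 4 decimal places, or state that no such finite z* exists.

Set f=λy, z=hλ:
  y_{n+1} = y_n + z·[3/5·y_n + 2/5·y_{n+1}] ⇒ (1 − 2/5z)y_{n+1} = (1 + 3/5z)y_n
  so R(z) = (1 + 3/5z)/(1 − 2/5z).

Need |R(x)|<1, x<0.
x=-0.48: |R|=0.5973
R=−1: 1+3/5x = −1+2/5x ⇒ -1/5x=2 ⇒ x=2/(-1/5)=-10.0000
Confirm numerically:
  x=-6.919: |R|=0.83645 <1
  x=-5.525: |R|=0.72118 <1
  x=-4.526: |R|=0.61045 <1
  x=-10.368: |R|=1.01430 >1
  x=-10.290: |R|=1.01134 >1
  x=-10.198: |R|=1.00780 >1
So |R|<1 on (-10.0000, 0).

z* = -10.0000.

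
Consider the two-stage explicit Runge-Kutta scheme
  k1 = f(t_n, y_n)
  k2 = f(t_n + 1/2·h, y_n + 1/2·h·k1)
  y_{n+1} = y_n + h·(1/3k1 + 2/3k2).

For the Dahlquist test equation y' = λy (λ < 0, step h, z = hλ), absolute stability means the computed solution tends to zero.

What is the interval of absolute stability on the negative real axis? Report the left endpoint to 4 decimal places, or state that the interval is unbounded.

With y'=λy (z=hλ):
  k1=λy_n ⇒ h·k1=z·y_n;  k2=λ(1+1/2z)y_n ⇒ h·k2=z(1+1/2z)y_n
  y_{n+1}/y_n = 1 + 1/3z + 2/3z(1+1/2z) = 1 + z + 1/3z²
  Hence R(z) = 1 + z + 1/3z².

Boundary: |R(x)|=1, x<0.
x=-1.39: |R|=0.2540
R=1: x+1/3x²=0 ⇒ x=−3=-3.0000; min R=1−1/(4·1/3)=0.2500>−1
Confirm numerically:
  x=-2.459: |R|=0.55656 <1
  x=-2.241: |R|=0.43303 <1
  x=-1.725: |R|=0.26687 <1
  x=-1.351: |R|=0.25740 <1
  x=-3.439: |R|=1.50324 >1
  x=-3.345: |R|=1.38468 >1
So |R|<1 on (-3.0000, 0).

z∈(-3.0000,0).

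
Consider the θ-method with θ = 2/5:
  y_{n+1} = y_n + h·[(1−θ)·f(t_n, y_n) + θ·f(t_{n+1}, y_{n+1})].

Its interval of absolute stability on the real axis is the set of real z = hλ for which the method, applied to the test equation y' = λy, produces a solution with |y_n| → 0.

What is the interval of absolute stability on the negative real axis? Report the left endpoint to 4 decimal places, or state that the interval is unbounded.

With y'=λy (z=hλ):
  y_{n+1} = y_n + z·[3/5·y_n + 2/5·y_{n+1}] ⇒ (1 − 2/5z)y_{n+1} = (1 + 3/5z)y_n
  Hence R(z) = (1 + 3/5z)/(1 − 2/5z).

Find x<0 with |R(x)|<1.
x=-1.14: |R|=0.2170
R=−1: 1+3/5x = −1+2/5x ⇒ -1/5x=2 ⇒ x=2/(-1/5)=-10.0000
Confirm numerically:
  x=-9.692: |R|=0.98737 <1
  x=-9.562: |R|=0.98184 <1
  x=-6.641: |R|=0.81627 <1
  x=-4.681: |R|=0.62965 <1
  x=-10.515: |R|=1.01978 >1
  x=-10.362: |R|=1.01407 >1
Interval (-10.0000, 0).

z∈(-10.0000,0).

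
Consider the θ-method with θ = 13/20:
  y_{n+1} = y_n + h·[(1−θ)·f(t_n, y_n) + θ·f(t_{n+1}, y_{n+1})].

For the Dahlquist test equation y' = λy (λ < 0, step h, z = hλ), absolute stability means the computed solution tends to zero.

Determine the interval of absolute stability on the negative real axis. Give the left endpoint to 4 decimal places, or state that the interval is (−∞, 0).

Set f=λy, z=hλ:
  y_{n+1} = y_n + z·[7/20·y_n + 13/20·y_{n+1}] ⇒ (1 − 13/20z)y_{n+1} = (1 + 7/20z)y_n
  so R(z) = (1 + 7/20z)/(1 − 13/20z).

Need |R(x)|<1, x<0.
x=-1.58: |R|=0.2205
x=-2: |R|=0.1304
x=-10: |R|=0.3333
x=-100: |R|=0.5152
θ=13/20≥1/2 ⇒ |1+7/20x|<|1−13/20x| ∀x<0 ⇒ interval (−∞,0).

interval (−∞, 0).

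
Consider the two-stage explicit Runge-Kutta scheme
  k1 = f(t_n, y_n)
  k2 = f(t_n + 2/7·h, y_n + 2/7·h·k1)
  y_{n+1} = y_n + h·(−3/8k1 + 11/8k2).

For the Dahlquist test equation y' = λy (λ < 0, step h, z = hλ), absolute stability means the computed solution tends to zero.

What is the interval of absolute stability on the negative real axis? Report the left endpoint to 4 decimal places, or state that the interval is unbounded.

z∈(-2.5455,0).

With y'=λy (z=hλ):
  k1=λy_n ⇒ h·k1=z·y_n;  k2=λ(1+2/7z)y_n ⇒ h·k2=z(1+2/7z)y_n
  y_{n+1}/y_n = 1 − 3/8z + 11/8z(1+2/7z) = 1 + z + 11/28z²
  Hence R(z) = 1 + z + 11/28z².

Solve |R(x)|<1 on ℝ⁻.
x=-1.02: |R|=0.3887
R=1: x+11/28x²=0 ⇒ x=−28/11=-2.5455; min R=1−1/(4·11/28)=0.3636>−1
Confirm numerically:
  x=-2.029: |R|=0.58833 <1
  x=-1.758: |R|=0.45615 <1
  x=-1.589: |R|=0.40293 <1
  x=-3.094: |R|=1.66676 >1
  x=-2.693: |R|=1.15610 >1
Stable set (-2.5455, 0).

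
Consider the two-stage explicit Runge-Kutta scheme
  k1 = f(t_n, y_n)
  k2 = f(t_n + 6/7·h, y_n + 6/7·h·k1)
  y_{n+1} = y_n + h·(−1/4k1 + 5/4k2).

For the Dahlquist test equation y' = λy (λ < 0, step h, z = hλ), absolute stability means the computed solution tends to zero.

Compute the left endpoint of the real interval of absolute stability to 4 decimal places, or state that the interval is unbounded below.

Test eqn y'=λy, z=hλ:
  k1=λy_n ⇒ h·k1=z·y_n;  k2=λ(1+6/7z)y_n ⇒ h·k2=z(1+6/7z)y_n
  y_{n+1}/y_n = 1 − 1/4z + 5/4z(1+6/7z) = 1 + z + 15/14z²
  Hence R(z) = 1 + z + 15/14z².

Find x<0 with |R(x)|<1.
x=-0.74: |R|=0.8467
R=1: x+15/14x²=0 ⇒ x=−14/15=-0.9333; min R=1−1/(4·15/14)=0.7667>−1
Confirm numerically:
  x=-0.813: |R|=0.89518 <1
  x=-0.791: |R|=0.87937 <1
  x=-0.614: |R|=0.78992 <1
  x=-1.458: |R|=1.81960 >1
  x=-1.293: |R|=1.49827 >1
  x=-1.079: |R|=1.16840 >1
Stable set (-0.9333, 0).

left endpoint -0.9333.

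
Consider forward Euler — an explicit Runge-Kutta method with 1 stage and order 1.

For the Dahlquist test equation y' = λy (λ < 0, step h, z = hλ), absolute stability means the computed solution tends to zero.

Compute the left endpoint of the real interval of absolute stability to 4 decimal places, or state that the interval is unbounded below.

Test eqn y'=λy, z=hλ:
  order 1, 1-stage ⇒ R(z)=1+z
  (e.g. R(-1.53)=-0.53000, |R|=0.53000)

Boundary: |R(x)|=1, x<0.
x=-1.53: |R|=0.5300
|R(-1.92)|=0.9200 |R(-1.65)|=0.6500 |R(-0.95)|=0.0500
Bisect:
  x_lo=-2.3247 |R|=1.3247  x_hi=-0.3486 |R|=0.6514
  mid=-1.33663 |R|=0.33663 →hi
  mid=-1.83065 |R|=0.83065 →hi
  mid=-2.07766 |R|=1.07766 →lo
  mid=-1.95416 |R|=0.95416 →hi
  mid=-2.01591 |R|=1.01591 →lo
  mid=-1.98503 |R|=0.98503 →hi
  mid=-2.00047 |R|=1.00047 →lo
  ...
  [-2.00011,-1.99999] ⇒ x*=-2.0000
Interval (-2.0000, 0).

z* = -2.0000.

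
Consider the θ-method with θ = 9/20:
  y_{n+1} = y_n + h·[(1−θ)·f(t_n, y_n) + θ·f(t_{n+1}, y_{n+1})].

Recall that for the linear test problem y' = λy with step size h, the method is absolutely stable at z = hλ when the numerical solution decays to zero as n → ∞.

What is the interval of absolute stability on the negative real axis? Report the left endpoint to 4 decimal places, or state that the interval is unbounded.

Test eqn y'=λy, z=hλ:
  y_{n+1} = y_n + z·[11/20·y_n + 9/20·y_{n+1}] ⇒ (1 − 9/20z)y_{n+1} = (1 + 11/20z)y_n
  R(z) = (1 + 11/20z)/(1 − 9/20z).

Solve |R(x)|<1 on ℝ⁻.
x=-0.48: |R|=0.6053
R=−1: 1+11/20x = −1+9/20x ⇒ -1/10x=2 ⇒ x=2/(-1/10)=-20.0000
Confirm numerically:
  x=-19.063: |R|=0.99022 <1
  x=-13.177: |R|=0.90154 <1
  x=-9.807: |R|=0.81170 <1
  x=-9.381: |R|=0.79663 <1
  x=-20.366: |R|=1.00360 >1
  x=-20.342: |R|=1.00337 >1
  x=-20.159: |R|=1.00158 >1
So |R|<1 on (-20.0000, 0).

(-20.0000, 0).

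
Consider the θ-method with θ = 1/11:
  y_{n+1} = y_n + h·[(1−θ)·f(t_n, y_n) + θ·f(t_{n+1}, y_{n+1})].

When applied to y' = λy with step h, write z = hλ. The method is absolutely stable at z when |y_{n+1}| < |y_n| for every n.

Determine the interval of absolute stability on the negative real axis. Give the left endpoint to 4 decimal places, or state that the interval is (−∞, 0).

z∈(-2.4444,0).

Test eqn y'=λy, z=hλ:
  y_{n+1} = y_n + z·[10/11·y_n + 1/11·y_{n+1}] ⇒ (1 − 1/11z)y_{n+1} = (1 + 10/11z)y_n
  so R(z) = (1 + 10/11z)/(1 − 1/11z).

Need |R(x)|<1, x<0.
x=-0.39: |R|=0.6234
R=−1: 1+10/11x = −1+1/11x ⇒ -9/11x=2 ⇒ x=2/(-9/11)=-2.4444
Confirm numerically:
  x=-2.243: |R|=0.86310 <1
  x=-2.002: |R|=0.69374 <1
  x=-1.759: |R|=0.51650 <1
  x=-1.739: |R|=0.50161 <1
  x=-3.019: |R|=1.36886 >1
  x=-2.940: |R|=1.31994 >1
Interval (-2.4444, 0).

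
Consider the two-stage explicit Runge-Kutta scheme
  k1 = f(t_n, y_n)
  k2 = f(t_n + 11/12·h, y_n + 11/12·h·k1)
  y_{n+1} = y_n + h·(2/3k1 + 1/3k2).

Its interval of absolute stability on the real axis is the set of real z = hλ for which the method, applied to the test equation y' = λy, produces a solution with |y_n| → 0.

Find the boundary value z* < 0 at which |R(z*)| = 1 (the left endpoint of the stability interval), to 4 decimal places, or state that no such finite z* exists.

z* = -3.2727.

On y'=λy, z=hλ:
  k1=λy_n ⇒ h·k1=z·y_n;  k2=λ(1+11/12z)y_n ⇒ h·k2=z(1+11/12z)y_n
  y_{n+1}/y_n = 1 + 2/3z + 1/3z(1+11/12z) = 1 + z + 11/36z²
  Hence R(z) = 1 + z + 11/36z².

Boundary: |R(x)|=1, x<0.
x=-0.47: |R|=0.5975
R=1: x+11/36x²=0 ⇒ x=−36/11=-3.2727; min R=1−1/(4·11/36)=0.1818>−1
Confirm numerically:
  x=-2.977: |R|=0.73099 <1
  x=-2.836: |R|=0.62155 <1
  x=-2.304: |R|=0.31802 <1
  x=-1.377: |R|=0.20237 <1
  x=-3.689: |R|=1.46922 >1
  x=-3.479: |R|=1.21927 >1
  x=-3.401: |R|=1.13330 >1
Interval (-3.2727, 0).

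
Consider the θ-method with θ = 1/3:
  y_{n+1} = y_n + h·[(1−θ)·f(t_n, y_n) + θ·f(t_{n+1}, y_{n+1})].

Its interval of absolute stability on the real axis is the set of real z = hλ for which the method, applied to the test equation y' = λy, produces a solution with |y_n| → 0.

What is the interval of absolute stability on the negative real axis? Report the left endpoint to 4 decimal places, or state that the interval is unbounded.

Test eqn y'=λy, z=hλ:
  y_{n+1} = y_n + z·[2/3·y_n + 1/3·y_{n+1}] ⇒ (1 − 1/3z)y_{n+1} = (1 + 2/3z)y_n
  R(z) = (1 + 2/3z)/(1 − 1/3z).

Need |R(x)|<1, x<0.
x=-1.46: |R|=0.0179
R=−1: 1+2/3x = −1+1/3x ⇒ -1/3x=2 ⇒ x=2/(-1/3)=-6.0000
Confirm numerically:
  x=-4.817: |R|=0.84866 <1
  x=-4.020: |R|=0.71795 <1
  x=-2.603: |R|=0.39372 <1
  x=-2.521: |R|=0.36986 <1
  x=-6.379: |R|=1.04041 >1
  x=-6.184: |R|=1.02003 >1
  x=-6.141: |R|=1.01543 >1
Interval (-6.0000, 0).

(-6.0000, 0).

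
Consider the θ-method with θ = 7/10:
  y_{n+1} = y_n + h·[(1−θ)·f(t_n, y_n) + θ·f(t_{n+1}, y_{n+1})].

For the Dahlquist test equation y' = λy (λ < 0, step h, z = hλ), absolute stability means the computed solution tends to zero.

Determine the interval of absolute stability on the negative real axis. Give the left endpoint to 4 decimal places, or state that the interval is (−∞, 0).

With y'=λy (z=hλ):
  y_{n+1} = y_n + z·[3/10·y_n + 7/10·y_{n+1}] ⇒ (1 − 7/10z)y_{n+1} = (1 + 3/10z)y_n
  R(z) = (1 + 3/10z)/(1 − 7/10z).

Boundary: |R(x)|=1, x<0.
x=-0.48: |R|=0.6407
x=-2: |R|=0.1667
x=-10: |R|=0.2500
x=-100: |R|=0.4085
θ=7/10≥1/2 ⇒ |1+3/10x|<|1−7/10x| ∀x<0 ⇒ stable on all of ℝ⁻.

unbounded; (−∞, 0).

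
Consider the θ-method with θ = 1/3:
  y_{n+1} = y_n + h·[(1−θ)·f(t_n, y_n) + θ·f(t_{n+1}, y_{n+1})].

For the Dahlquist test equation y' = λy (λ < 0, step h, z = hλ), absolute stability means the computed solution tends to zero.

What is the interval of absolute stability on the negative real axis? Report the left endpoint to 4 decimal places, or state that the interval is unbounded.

Test eqn y'=λy, z=hλ:
  y_{n+1} = y_n + z·[2/3·y_n + 1/3·y_{n+1}] ⇒ (1 − 1/3z)y_{n+1} = (1 + 2/3z)y_n
  ⇒ R(z) = (1 + 2/3z)/(1 − 1/3z).

Find x<0 with |R(x)|<1.
x=-1.22: |R|=0.1327
R=−1: 1+2/3x = −1+1/3x ⇒ -1/3x=2 ⇒ x=2/(-1/3)=-6.0000
Confirm numerically:
  x=-5.358: |R|=0.92319 <1
  x=-5.045: |R|=0.88129 <1
  x=-4.513: |R|=0.80208 <1
  x=-2.921: |R|=0.47999 <1
  x=-6.577: |R|=1.06025 >1
  x=-6.266: |R|=1.02871 >1
So |R|<1 on (-6.0000, 0).

(-6.0000, 0).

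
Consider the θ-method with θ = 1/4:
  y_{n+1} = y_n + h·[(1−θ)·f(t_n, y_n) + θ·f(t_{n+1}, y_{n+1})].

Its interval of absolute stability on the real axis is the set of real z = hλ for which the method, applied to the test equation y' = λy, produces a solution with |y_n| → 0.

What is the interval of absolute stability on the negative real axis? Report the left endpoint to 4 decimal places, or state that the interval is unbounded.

(-4.0000, 0).

Set f=λy, z=hλ:
  y_{n+1} = y_n + z·[3/4·y_n + 1/4·y_{n+1}] ⇒ (1 − 1/4z)y_{n+1} = (1 + 3/4z)y_n
  Hence R(z) = (1 + 3/4z)/(1 − 1/4z).

Find x<0 with |R(x)|<1.
x=-0.57: |R|=0.5011
R=−1: 1+3/4x = −1+1/4x ⇒ -1/2x=2 ⇒ x=2/(-1/2)=-4.0000
Confirm numerically:
  x=-3.525: |R|=0.87375 <1
  x=-2.432: |R|=0.51244 <1
  x=-1.905: |R|=0.29043 <1
  x=-4.326: |R|=1.07831 >1
  x=-4.157: |R|=1.03849 >1
  x=-4.151: |R|=1.03705 >1
Stable set (-4.0000, 0).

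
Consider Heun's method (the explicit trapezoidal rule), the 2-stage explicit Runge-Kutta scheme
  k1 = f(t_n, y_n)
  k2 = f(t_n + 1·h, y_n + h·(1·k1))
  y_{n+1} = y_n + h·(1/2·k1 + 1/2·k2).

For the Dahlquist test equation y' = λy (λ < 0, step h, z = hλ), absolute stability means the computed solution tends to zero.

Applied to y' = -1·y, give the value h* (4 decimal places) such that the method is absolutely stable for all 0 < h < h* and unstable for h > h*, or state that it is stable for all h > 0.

Set f=λy, z=hλ:
  order 2, 2-stage ⇒ R(z)=1+z+z^2/2
  (e.g. R(-1.77)=0.79645, |R|=0.79645)

Solve |R(x)|<1 on ℝ⁻.
x=-1.77: |R|=0.7964
|R(-2.09)|=1.0940 |R(-1.8)|=0.8200 |R(-1.36)|=0.5648
Bisect:
  x_lo=-2.5698 |R|=1.7322  x_hi=-0.2037 |R|=0.8171
  mid=-1.38675 |R|=0.57479 →hi
  mid=-1.97829 |R|=0.97852 →hi
  mid=-2.27406 |R|=1.31161 →lo
  mid=-2.12617 |R|=1.13413 →lo
  mid=-2.05223 |R|=1.05359 →lo
  mid=-2.01526 |R|=1.01538 →lo
  mid=-1.99677 |R|=0.99678 →hi
  mid=-2.00602 |R|=1.00604 →lo
  ...
  [-2.00010,-1.99995] ⇒ x*=-2.0000
So |R|<1 on (-2.0000, 0).

(-2.0000,0); λ=-1 ⇒ h* = 2.0000.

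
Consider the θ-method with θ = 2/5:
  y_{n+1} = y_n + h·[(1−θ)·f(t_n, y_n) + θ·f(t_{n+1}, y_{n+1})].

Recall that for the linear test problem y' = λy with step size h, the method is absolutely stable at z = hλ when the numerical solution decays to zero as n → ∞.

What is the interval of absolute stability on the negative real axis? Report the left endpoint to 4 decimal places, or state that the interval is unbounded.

Test eqn y'=λy, z=hλ:
  y_{n+1} = y_n + z·[3/5·y_n + 2/5·y_{n+1}] ⇒ (1 − 2/5z)y_{n+1} = (1 + 3/5z)y_n
  R(z) = (1 + 3/5z)/(1 − 2/5z).

Solve |R(x)|<1 on ℝ⁻.
x=-0.44: |R|=0.6259
R=−1: 1+3/5x = −1+2/5x ⇒ -1/5x=2 ⇒ x=2/(-1/5)=-10.0000
Confirm numerically:
  x=-8.750: |R|=0.94444 <1
  x=-7.260: |R|=0.85963 <1
  x=-6.057: |R|=0.76960 <1
  x=-5.762: |R|=0.74352 <1
  x=-10.578: |R|=1.02210 >1
  x=-10.176: |R|=1.00694 >1
So |R|<1 on (-10.0000, 0).

z∈(-10.0000,0).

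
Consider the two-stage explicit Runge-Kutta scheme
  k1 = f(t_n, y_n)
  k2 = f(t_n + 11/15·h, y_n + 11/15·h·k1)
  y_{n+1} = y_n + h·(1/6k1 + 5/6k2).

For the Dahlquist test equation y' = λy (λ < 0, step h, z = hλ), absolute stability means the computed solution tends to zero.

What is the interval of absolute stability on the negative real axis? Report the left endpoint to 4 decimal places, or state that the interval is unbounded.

With y'=λy (z=hλ):
  k1=λy_n ⇒ h·k1=z·y_n;  k2=λ(1+11/15z)y_n ⇒ h·k2=z(1+11/15z)y_n
  y_{n+1}/y_n = 1 + 1/6z + 5/6z(1+11/15z) = 1 + z + 11/18z²
  so R(z) = 1 + z + 11/18z².

Solve |R(x)|<1 on ℝ⁻.
x=-1.27: |R|=0.7157
R=1: x+11/18x²=0 ⇒ x=−18/11=-1.6364; min R=1−1/(4·11/18)=0.5909>−1
Confirm numerically:
  x=-0.855: |R|=0.59174 <1
  x=-0.831: |R|=0.59101 <1
  x=-0.720: |R|=0.59680 <1
  x=-0.701: |R|=0.59930 <1
  x=-2.036: |R|=1.49724 >1
  x=-2.017: |R|=1.46918 >1
So |R|<1 on (-1.6364, 0).

(-1.6364, 0).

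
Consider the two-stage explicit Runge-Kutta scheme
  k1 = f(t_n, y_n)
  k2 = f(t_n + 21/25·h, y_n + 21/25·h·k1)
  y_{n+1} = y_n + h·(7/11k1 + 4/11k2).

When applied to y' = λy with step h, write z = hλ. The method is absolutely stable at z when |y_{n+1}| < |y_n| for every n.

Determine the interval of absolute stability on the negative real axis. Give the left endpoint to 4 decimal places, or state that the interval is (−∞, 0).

Set f=λy, z=hλ:
  k1=λy_n ⇒ h·k1=z·y_n;  k2=λ(1+21/25z)y_n ⇒ h·k2=z(1+21/25z)y_n
  y_{n+1}/y_n = 1 + 7/11z + 4/11z(1+21/25z) = 1 + z + 84/275z²
  R(z) = 1 + z + 84/275z².

Boundary: |R(x)|=1, x<0.
x=-0.56: |R|=0.5358
R=1: x+84/275x²=0 ⇒ x=−275/84=-3.2738; min R=1−1/(4·84/275)=0.1815>−1
Confirm numerically:
  x=-2.623: |R|=0.47857 <1
  x=-2.586: |R|=0.45670 <1
  x=-2.165: |R|=0.26673 <1
  x=-1.762: |R|=0.18633 <1
  x=-3.696: |R|=1.47664 >1
  x=-3.568: |R|=1.32063 >1
Interval (-3.2738, 0).

(-3.2738, 0).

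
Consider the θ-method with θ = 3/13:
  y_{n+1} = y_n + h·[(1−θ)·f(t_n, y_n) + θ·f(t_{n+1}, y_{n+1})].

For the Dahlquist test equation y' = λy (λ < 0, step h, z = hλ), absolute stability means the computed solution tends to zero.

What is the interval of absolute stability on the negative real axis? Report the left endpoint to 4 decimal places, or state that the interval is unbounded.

Set f=λy, z=hλ:
  y_{n+1} = y_n + z·[10/13·y_n + 3/13·y_{n+1}] ⇒ (1 − 3/13z)y_{n+1} = (1 + 10/13z)y_n
  so R(z) = (1 + 10/13z)/(1 − 3/13z).

Boundary: |R(x)|=1, x<0.
x=-1.27: |R|=0.0178
R=−1: 1+10/13x = −1+3/13x ⇒ -7/13x=2 ⇒ x=2/(-7/13)=-3.7143
Confirm numerically:
  x=-3.017: |R|=0.77865 <1
  x=-2.864: |R|=0.72434 <1
  x=-1.780: |R|=0.26172 <1
  x=-1.556: |R|=0.14489 <1
  x=-3.995: |R|=1.07865 >1
  x=-3.842: |R|=1.03645 >1
  x=-3.751: |R|=1.01060 >1
Stable set (-3.7143, 0).

z∈(-3.7143,0).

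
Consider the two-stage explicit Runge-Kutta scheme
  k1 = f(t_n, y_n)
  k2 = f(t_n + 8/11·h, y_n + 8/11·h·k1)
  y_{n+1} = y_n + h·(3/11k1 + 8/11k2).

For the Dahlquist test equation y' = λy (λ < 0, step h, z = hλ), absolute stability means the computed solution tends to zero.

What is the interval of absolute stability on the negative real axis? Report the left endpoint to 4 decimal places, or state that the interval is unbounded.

On y'=λy, z=hλ:
  k1=λy_n ⇒ h·k1=z·y_n;  k2=λ(1+8/11z)y_n ⇒ h·k2=z(1+8/11z)y_n
  y_{n+1}/y_n = 1 + 3/11z + 8/11z(1+8/11z) = 1 + z + 64/121z²
  so R(z) = 1 + z + 64/121z².

Find x<0 with |R(x)|<1.
x=-1.37: |R|=0.6227
R=1: x+64/121x²=0 ⇒ x=−121/64=-1.8906; min R=1−1/(4·64/121)=0.5273>−1
Confirm numerically:
  x=-1.707: |R|=0.83421 <1
  x=-1.616: |R|=0.76527 <1
  x=-1.401: |R|=0.63718 <1
  x=-1.110: |R|=0.54169 <1
  x=-2.418: |R|=1.67448 >1
  x=-2.279: |R|=1.46816 >1
  x=-2.246: |R|=1.42217 >1
So |R|<1 on (-1.8906, 0).

(-1.8906, 0).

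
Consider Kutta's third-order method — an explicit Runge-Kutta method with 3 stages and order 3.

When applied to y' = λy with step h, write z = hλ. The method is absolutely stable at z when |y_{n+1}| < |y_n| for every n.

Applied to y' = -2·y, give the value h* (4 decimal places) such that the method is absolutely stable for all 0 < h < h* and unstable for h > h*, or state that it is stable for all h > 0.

(-2.5127,0); λ=-2 ⇒ h* = 1.2564.

On y'=λy, z=hλ:
  order 3, 3-stage ⇒ R(z)=1+z+z^2/2+z^3/6
  (e.g. R(-1.75)=-0.11198, |R|=0.11198)

Boundary: |R(x)|=1, x<0.
x=-1.75: |R|=0.1120
|R(-1.63)|=0.0233 |R(-0.95)|=0.3584 |R(-0.87)|=0.3987
Bisect:
  x_lo=-3.0535 |R|=2.1365  x_hi=-0.1735 |R|=0.8406
  mid=-1.61350 |R|=0.01190 →hi
  mid=-2.33348 |R|=0.72860 →hi
  mid=-2.69347 |R|=1.32284 →lo
  mid=-2.51348 |R|=1.00121 →lo
  mid=-2.42348 |R|=0.85914 →hi
  mid=-2.46848 |R|=0.92869 →hi
  mid=-2.49098 |R|=0.96457 →hi
  ...
  [-2.51278,-2.51260] ⇒ x*=-2.5127
Stable set (-2.5127, 0).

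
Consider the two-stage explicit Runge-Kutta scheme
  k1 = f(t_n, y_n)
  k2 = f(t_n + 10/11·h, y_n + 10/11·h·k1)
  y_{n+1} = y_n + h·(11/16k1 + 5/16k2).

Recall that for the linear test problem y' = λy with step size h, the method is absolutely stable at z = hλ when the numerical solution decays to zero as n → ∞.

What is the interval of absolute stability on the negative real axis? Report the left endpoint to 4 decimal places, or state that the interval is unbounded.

Set f=λy, z=hλ:
  k1=λy_n ⇒ h·k1=z·y_n;  k2=λ(1+10/11z)y_n ⇒ h·k2=z(1+10/11z)y_n
  y_{n+1}/y_n = 1 + 11/16z + 5/16z(1+10/11z) = 1 + z + 25/88z²
  ⇒ R(z) = 1 + z + 25/88z².

Boundary: |R(x)|=1, x<0.
x=-1.31: |R|=0.1775
R=1: x+25/88x²=0 ⇒ x=−88/25=-3.5200; min R=1−1/(4·25/88)=0.1200>−1
Confirm numerically:
  x=-2.586: |R|=0.31383 <1
  x=-2.447: |R|=0.25408 <1
  x=-1.707: |R|=0.12080 <1
  x=-4.061: |R|=1.62415 >1
  x=-3.785: |R|=1.28495 >1
Stable set (-3.5200, 0).

z∈(-3.5200,0).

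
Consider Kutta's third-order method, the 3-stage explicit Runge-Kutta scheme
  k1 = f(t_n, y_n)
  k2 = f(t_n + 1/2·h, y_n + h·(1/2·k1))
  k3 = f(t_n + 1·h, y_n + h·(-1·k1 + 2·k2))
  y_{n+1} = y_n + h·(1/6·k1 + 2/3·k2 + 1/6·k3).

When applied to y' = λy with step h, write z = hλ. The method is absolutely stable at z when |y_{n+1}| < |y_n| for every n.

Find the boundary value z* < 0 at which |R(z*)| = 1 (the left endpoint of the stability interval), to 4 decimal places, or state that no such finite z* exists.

Test eqn y'=λy, z=hλ:
  order 3, 3-stage ⇒ R(z)=1+z+z^2/2+z^3/6
  (e.g. R(-0.6)=0.54400, |R|=0.54400)

Solve |R(x)|<1 on ℝ⁻.
x=-0.6: |R|=0.5440
|R(-2.14)|=0.4836 |R(-1.83)|=0.1770 |R(-0.99)|=0.3383
Bisect:
  x_lo=-3.1265 |R|=2.3325  x_hi=-0.0586 |R|=0.9431
  mid=-1.59251 |R|=0.00241 →hi
  mid=-2.35949 |R|=0.76519 →hi
  mid=-2.74298 |R|=1.42068 →lo
  mid=-2.55124 |R|=1.06442 →lo
  mid=-2.45536 |R|=0.90811 →hi
  mid=-2.50330 |R|=0.98454 →hi
  mid=-2.52727 |R|=1.02404 →lo
  mid=-2.51528 |R|=1.00418 →lo
  mid=-2.50929 |R|=0.99433 →hi
  mid=-2.51229 |R|=0.99925 →hi
  ...
  [-2.51285,-2.51266] ⇒ x*=-2.5127
Stable set (-2.5127, 0).

z* = -2.5127.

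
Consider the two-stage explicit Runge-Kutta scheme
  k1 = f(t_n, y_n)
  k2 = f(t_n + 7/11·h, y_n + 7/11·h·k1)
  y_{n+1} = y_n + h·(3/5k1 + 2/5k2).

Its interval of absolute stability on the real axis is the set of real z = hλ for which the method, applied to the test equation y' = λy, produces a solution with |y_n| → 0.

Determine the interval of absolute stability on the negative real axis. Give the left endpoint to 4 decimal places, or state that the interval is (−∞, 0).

z∈(-3.9286,0).

Test eqn y'=λy, z=hλ:
  k1=λy_n ⇒ h·k1=z·y_n;  k2=λ(1+7/11z)y_n ⇒ h·k2=z(1+7/11z)y_n
  y_{n+1}/y_n = 1 + 3/5z + 2/5z(1+7/11z) = 1 + z + 14/55z²
  ⇒ R(z) = 1 + z + 14/55z².

Solve |R(x)|<1 on ℝ⁻.
x=-1.7: |R|=0.0356
R=1: x+14/55x²=0 ⇒ x=−55/14=-3.9286; min R=1−1/(4·14/55)=0.0179>−1
Confirm numerically:
  x=-3.073: |R|=0.33076 <1
  x=-2.923: |R|=0.25182 <1
  x=-2.337: |R|=0.05322 <1
  x=-4.191: |R|=1.27996 >1
  x=-4.045: |R|=1.11988 >1
  x=-3.986: |R|=1.05827 >1
So |R|<1 on (-3.9286, 0).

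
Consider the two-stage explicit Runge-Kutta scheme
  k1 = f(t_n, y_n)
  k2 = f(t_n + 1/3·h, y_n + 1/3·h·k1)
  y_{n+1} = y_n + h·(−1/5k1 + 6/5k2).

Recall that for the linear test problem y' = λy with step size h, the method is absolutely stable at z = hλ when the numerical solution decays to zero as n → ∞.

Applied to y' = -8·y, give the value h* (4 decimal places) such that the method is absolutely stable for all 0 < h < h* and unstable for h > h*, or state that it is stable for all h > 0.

On y'=λy, z=hλ:
  k1=λy_n ⇒ h·k1=z·y_n;  k2=λ(1+1/3z)y_n ⇒ h·k2=z(1+1/3z)y_n
  y_{n+1}/y_n = 1 − 1/5z + 6/5z(1+1/3z) = 1 + z + 2/5z²
  so R(z) = 1 + z + 2/5z².

Boundary: |R(x)|=1, x<0.
x=-1.58: |R|=0.4186
R=1: x+2/5x²=0 ⇒ x=−5/2=-2.5000; min R=1−1/(4·2/5)=0.3750>−1
Confirm numerically:
  x=-2.446: |R|=0.94717 <1
  x=-2.334: |R|=0.84502 <1
  x=-1.350: |R|=0.37900 <1
  x=-1.256: |R|=0.37501 <1
  x=-3.012: |R|=1.61686 >1
  x=-2.646: |R|=1.15453 >1
So |R|<1 on (-2.5000, 0).

(-2.5000,0); λ=-8 ⇒ h* = (5/2)/8 = 0.3125.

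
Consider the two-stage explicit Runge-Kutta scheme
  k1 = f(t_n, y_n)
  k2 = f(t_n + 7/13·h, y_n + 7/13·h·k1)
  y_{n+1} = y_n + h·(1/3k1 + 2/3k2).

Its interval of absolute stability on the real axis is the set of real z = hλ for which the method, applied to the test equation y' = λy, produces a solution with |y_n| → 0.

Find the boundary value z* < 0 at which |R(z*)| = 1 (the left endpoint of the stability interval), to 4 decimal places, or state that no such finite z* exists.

On y'=λy, z=hλ:
  k1=λy_n ⇒ h·k1=z·y_n;  k2=λ(1+7/13z)y_n ⇒ h·k2=z(1+7/13z)y_n
  y_{n+1}/y_n = 1 + 1/3z + 2/3z(1+7/13z) = 1 + z + 14/39z²
  R(z) = 1 + z + 14/39z².

Find x<0 with |R(x)|<1.
x=-0.87: |R|=0.4017
R=1: x+14/39x²=0 ⇒ x=−39/14=-2.7857; min R=1−1/(4·14/39)=0.3036>−1
Confirm numerically:
  x=-2.728: |R|=0.94348 <1
  x=-2.440: |R|=0.69719 <1
  x=-1.746: |R|=0.34834 <1
  x=-1.615: |R|=0.32129 <1
  x=-3.278: |R|=1.57928 >1
  x=-3.114: |R|=1.36697 >1
  x=-2.867: |R|=1.08366 >1
Stable set (-2.7857, 0).

z* = -2.7857.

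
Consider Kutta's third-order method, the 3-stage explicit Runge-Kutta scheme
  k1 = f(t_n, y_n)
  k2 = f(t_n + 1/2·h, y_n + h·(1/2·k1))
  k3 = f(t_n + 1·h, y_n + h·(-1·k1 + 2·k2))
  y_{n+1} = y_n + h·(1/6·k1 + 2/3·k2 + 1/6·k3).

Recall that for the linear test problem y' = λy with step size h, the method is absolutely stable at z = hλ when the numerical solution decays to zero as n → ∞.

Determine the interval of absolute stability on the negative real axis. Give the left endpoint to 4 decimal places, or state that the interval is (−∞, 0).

Set f=λy, z=hλ:
  order 3, 3-stage ⇒ R(z)=1+z+z^2/2+z^3/6
  (e.g. R(-0.52)=0.59177, |R|=0.59177)

Boundary: |R(x)|=1, x<0.
x=-0.52: |R|=0.5918
|R(-2.62)|=1.1853 |R(-1.31)|=0.1734 |R(-1.14)|=0.2629
Bisect:
  x_lo=-3.1765 |R|=2.4733  x_hi=-0.2215 |R|=0.8012
  mid=-1.69901 |R|=0.07310 →hi
  mid=-2.43776 |R|=0.88089 →hi
  mid=-2.80713 |R|=1.55383 →lo
  mid=-2.62245 |R|=1.18969 →lo
  mid=-2.53010 |R|=1.02877 →lo
  mid=-2.48393 |R|=0.95325 →hi
  mid=-2.50702 |R|=0.99061 →hi
  mid=-2.51856 |R|=1.00958 →lo
  mid=-2.51279 |R|=1.00007 →lo
  mid=-2.50990 |R|=0.99533 →hi
  ...
  [-2.51279,-2.51261] ⇒ x*=-2.5127
So |R|<1 on (-2.5127, 0).

(-2.5127, 0).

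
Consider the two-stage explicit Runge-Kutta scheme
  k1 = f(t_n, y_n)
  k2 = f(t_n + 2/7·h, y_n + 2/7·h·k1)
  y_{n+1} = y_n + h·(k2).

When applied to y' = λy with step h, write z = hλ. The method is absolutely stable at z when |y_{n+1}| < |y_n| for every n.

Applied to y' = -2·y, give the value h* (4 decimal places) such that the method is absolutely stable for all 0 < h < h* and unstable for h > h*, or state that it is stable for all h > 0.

With y'=λy (z=hλ):
  k1=λy_n ⇒ h·k1=z·y_n;  k2=λ(1+2/7z)y_n ⇒ h·k2=z(1+2/7z)y_n
  y_{n+1}/y_n = 1 + z(1+2/7z) = 1 + z + 2/7z²
  R(z) = 1 + z + 2/7z².

Find x<0 with |R(x)|<1.
x=-0.66: |R|=0.4645
R=1: x+2/7x²=0 ⇒ x=−7/2=-3.5000; min R=1−1/(4·2/7)=0.1250>−1
Confirm numerically:
  x=-2.488: |R|=0.28061 <1
  x=-1.562: |R|=0.13510 <1
  x=-1.515: |R|=0.14078 <1
  x=-1.430: |R|=0.15426 <1
  x=-3.952: |R|=1.51037 >1
  x=-3.807: |R|=1.33393 >1
  x=-3.728: |R|=1.24285 >1
Stable set (-3.5000, 0).

(-3.5000,0); λ=-2 ⇒ h* = (7/2)/2 = 1.7500.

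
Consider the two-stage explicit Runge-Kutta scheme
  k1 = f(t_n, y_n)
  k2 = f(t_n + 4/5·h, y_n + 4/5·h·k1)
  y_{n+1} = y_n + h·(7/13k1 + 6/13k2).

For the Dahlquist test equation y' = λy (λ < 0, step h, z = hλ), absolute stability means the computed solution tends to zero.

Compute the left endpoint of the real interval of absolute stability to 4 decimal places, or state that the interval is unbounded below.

With y'=λy (z=hλ):
  k1=λy_n ⇒ h·k1=z·y_n;  k2=λ(1+4/5z)y_n ⇒ h·k2=z(1+4/5z)y_n
  y_{n+1}/y_n = 1 + 7/13z + 6/13z(1+4/5z) = 1 + z + 24/65z²
  Hence R(z) = 1 + z + 24/65z².

Find x<0 with |R(x)|<1.
x=-0.79: |R|=0.4404
R=1: x+24/65x²=0 ⇒ x=−65/24=-2.7083; min R=1−1/(4·24/65)=0.3229>−1
Confirm numerically:
  x=-2.526: |R|=0.82994 <1
  x=-1.901: |R|=0.43333 <1
  x=-1.327: |R|=0.32319 <1
  x=-3.268: |R|=1.67532 >1
  x=-2.800: |R|=1.09477 >1
  x=-2.744: |R|=1.03614 >1
Interval (-2.7083, 0).

z* = -2.7083.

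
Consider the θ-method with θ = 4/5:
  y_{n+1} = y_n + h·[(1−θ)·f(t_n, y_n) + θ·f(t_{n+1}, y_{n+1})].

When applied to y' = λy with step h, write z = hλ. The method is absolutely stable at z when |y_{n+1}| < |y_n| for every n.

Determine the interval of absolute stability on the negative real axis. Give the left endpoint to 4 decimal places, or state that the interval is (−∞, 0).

With y'=λy (z=hλ):
  y_{n+1} = y_n + z·[1/5·y_n + 4/5·y_{n+1}] ⇒ (1 − 4/5z)y_{n+1} = (1 + 1/5z)y_n
  R(z) = (1 + 1/5z)/(1 − 4/5z).

Need |R(x)|<1, x<0.
x=-0.3: |R|=0.7581
x=-2: |R|=0.2308
x=-10: |R|=0.1111
x=-100: |R|=0.2346
θ=4/5≥1/2 ⇒ |1+1/5x|<|1−4/5x| ∀x<0 ⇒ stable on all of ℝ⁻.

interval (−∞, 0).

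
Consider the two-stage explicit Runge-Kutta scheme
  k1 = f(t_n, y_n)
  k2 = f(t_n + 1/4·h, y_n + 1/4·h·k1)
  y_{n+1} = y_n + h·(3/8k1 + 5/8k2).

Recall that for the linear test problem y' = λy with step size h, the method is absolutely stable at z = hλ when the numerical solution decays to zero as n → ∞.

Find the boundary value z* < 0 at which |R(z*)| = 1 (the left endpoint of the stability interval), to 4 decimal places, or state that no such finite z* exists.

On y'=λy, z=hλ:
  k1=λy_n ⇒ h·k1=z·y_n;  k2=λ(1+1/4z)y_n ⇒ h·k2=z(1+1/4z)y_n
  y_{n+1}/y_n = 1 + 3/8z + 5/8z(1+1/4z) = 1 + z + 5/32z²
  ⇒ R(z) = 1 + z + 5/32z².

Need |R(x)|<1, x<0.
x=-1.69: |R|=0.2437
R=1: x+5/32x²=0 ⇒ x=−32/5=-6.4000; min R=1−1/(4·5/32)=-0.6000>−1
Confirm numerically:
  x=-6.200: |R|=0.80625 <1
  x=-3.625: |R|=0.57178 <1
  x=-2.720: |R|=0.56400 <1
  x=-6.672: |R|=1.28356 >1
  x=-6.644: |R|=1.25330 >1
So |R|<1 on (-6.4000, 0).

z* = -6.4000.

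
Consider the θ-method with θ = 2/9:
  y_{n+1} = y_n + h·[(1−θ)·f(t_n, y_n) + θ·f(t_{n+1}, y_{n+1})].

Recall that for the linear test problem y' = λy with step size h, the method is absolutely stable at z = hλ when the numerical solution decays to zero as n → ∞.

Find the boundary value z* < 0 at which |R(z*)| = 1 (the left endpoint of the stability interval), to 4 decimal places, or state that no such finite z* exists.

With y'=λy (z=hλ):
  y_{n+1} = y_n + z·[7/9·y_n + 2/9·y_{n+1}] ⇒ (1 − 2/9z)y_{n+1} = (1 + 7/9z)y_n
  so R(z) = (1 + 7/9z)/(1 − 2/9z).

Solve |R(x)|<1 on ℝ⁻.
x=-0.88: |R|=0.2639
R=−1: 1+7/9x = −1+2/9x ⇒ -5/9x=2 ⇒ x=2/(-5/9)=-3.6000
Confirm numerically:
  x=-3.567: |R|=0.98977 <1
  x=-3.432: |R|=0.94705 <1
  x=-2.809: |R|=0.72944 <1
  x=-2.800: |R|=0.72603 <1
  x=-4.017: |R|=1.12240 >1
  x=-3.694: |R|=1.02868 >1
So |R|<1 on (-3.6000, 0).

left endpoint -3.6000.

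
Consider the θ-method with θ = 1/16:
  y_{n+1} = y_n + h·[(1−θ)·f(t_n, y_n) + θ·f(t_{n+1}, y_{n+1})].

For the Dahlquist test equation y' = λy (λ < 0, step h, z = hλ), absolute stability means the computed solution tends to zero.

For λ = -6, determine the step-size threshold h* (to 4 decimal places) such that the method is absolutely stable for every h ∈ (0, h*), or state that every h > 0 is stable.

With y'=λy (z=hλ):
  y_{n+1} = y_n + z·[15/16·y_n + 1/16·y_{n+1}] ⇒ (1 − 1/16z)y_{n+1} = (1 + 15/16z)y_n
  Hence R(z) = (1 + 15/16z)/(1 − 1/16z).

Find x<0 with |R(x)|<1.
x=-0.51: |R|=0.5058
R=−1: 1+15/16x = −1+1/16x ⇒ -7/8x=2 ⇒ x=2/(-7/8)=-2.2857
Confirm numerically:
  x=-1.723: |R|=0.55549 <1
  x=-1.718: |R|=0.55142 <1
  x=-1.440: |R|=0.32110 <1
  x=-0.931: |R|=0.12019 <1
  x=-2.807: |R|=1.38805 >1
  x=-2.467: |R|=1.13743 >1
  x=-2.322: |R|=1.02773 >1
Stable set (-2.2857, 0).

(-2.2857,0); λ=-6 ⇒ h* = (16/7)/6 = 0.3810.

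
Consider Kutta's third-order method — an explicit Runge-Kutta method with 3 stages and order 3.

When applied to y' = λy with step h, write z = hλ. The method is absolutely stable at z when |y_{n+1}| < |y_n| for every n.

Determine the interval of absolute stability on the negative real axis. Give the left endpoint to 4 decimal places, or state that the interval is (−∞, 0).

z∈(-2.5127,0).

Set f=λy, z=hλ:
  order 3, 3-stage ⇒ R(z)=1+z+z^2/2+z^3/6
  (e.g. R(-1.51)=0.05622, |R|=0.05622)

Need |R(x)|<1, x<0.
x=-1.51: |R|=0.0562
|R(-1.3)|=0.1788 |R(-1.28)|=0.1897 |R(-1.25)|=0.2057
Bisect:
  x_lo=-3.3960 |R|=3.1570  x_hi=-0.1765 |R|=0.8382
  mid=-1.78624 |R|=0.14079 →hi
  mid=-2.59110 |R|=1.13355 →lo
  mid=-2.18867 |R|=0.54092 →hi
  mid=-2.38988 |R|=0.80910 →hi
  mid=-2.49049 |R|=0.96378 →hi
  mid=-2.54080 |R|=1.04672 →lo
  mid=-2.51564 |R|=1.00477 →lo
  mid=-2.50307 |R|=0.98416 →hi
  mid=-2.50936 |R|=0.99444 →hi
  ...
  [-2.51289,-2.51270] ⇒ x*=-2.5127
Stable set (-2.5127, 0).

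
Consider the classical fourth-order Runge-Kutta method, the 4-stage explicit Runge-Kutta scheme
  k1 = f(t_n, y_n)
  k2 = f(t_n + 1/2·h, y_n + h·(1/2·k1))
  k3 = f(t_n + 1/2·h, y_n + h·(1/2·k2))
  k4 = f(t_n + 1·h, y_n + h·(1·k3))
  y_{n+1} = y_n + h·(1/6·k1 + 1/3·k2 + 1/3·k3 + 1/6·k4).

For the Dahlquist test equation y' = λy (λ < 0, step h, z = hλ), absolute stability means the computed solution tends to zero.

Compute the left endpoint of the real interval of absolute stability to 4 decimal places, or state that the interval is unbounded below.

z* = -2.7853.

With y'=λy (z=hλ):
  order 4, 4-stage ⇒ R(z)=1+z+z^2/2+z^3/6+z^4/24
  (e.g. R(-1.39)=0.28399, |R|=0.28399)

Boundary: |R(x)|=1, x<0.
x=-1.39: |R|=0.2840
|R(-3.05)|=1.4782 |R(-1.95)|=0.3179 |R(-1.07)|=0.3529
Bisect:
  x_lo=-3.5994 |R|=3.1002  x_hi=-0.1769 |R|=0.8378
  mid=-1.88818 |R|=0.30209 →hi
  mid=-2.74380 |R|=0.93923 →hi
  mid=-3.17161 |R|=1.75677 →lo
  mid=-2.95771 |R|=1.29263 →lo
  mid=-2.85076 |R|=1.10327 →lo
  mid=-2.79728 |R|=1.01822 →lo
  mid=-2.77054 |R|=0.97799 →hi
  mid=-2.78391 |R|=0.99792 →hi
  ...
  [-2.78537,-2.78516] ⇒ x*=-2.7853
Stable set (-2.7853, 0).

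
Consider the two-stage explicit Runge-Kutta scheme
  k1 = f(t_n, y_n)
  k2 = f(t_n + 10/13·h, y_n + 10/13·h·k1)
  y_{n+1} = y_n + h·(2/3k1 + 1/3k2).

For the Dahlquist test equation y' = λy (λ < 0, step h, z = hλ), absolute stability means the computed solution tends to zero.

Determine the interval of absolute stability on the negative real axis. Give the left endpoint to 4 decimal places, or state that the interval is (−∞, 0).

(-3.9000, 0).

On y'=λy, z=hλ:
  k1=λy_n ⇒ h·k1=z·y_n;  k2=λ(1+10/13z)y_n ⇒ h·k2=z(1+10/13z)y_n
  y_{n+1}/y_n = 1 + 2/3z + 1/3z(1+10/13z) = 1 + z + 10/39z²
  Hence R(z) = 1 + z + 10/39z².

Need |R(x)|<1, x<0.
x=-1.34: |R|=0.1204
R=1: x+10/39x²=0 ⇒ x=−39/10=-3.9000; min R=1−1/(4·10/39)=0.0250>−1
Confirm numerically:
  x=-3.366: |R|=0.53912 <1
  x=-2.782: |R|=0.20249 <1
  x=-1.978: |R|=0.02520 <1
  x=-1.618: |R|=0.05326 <1
  x=-4.063: |R|=1.16981 >1
  x=-4.032: |R|=1.13647 >1
So |R|<1 on (-3.9000, 0).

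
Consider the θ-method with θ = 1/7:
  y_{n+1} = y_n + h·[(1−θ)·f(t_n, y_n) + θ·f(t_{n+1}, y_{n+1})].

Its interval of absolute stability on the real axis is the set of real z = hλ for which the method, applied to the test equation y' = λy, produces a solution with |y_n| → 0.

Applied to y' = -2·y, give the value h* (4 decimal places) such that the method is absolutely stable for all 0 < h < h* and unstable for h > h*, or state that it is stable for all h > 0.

Set f=λy, z=hλ:
  y_{n+1} = y_n + z·[6/7·y_n + 1/7·y_{n+1}] ⇒ (1 − 1/7z)y_{n+1} = (1 + 6/7z)y_n
  so R(z) = (1 + 6/7z)/(1 − 1/7z).

Need |R(x)|<1, x<0.
x=-1.28: |R|=0.0821
R=−1: 1+6/7x = −1+1/7x ⇒ -5/7x=2 ⇒ x=2/(-5/7)=-2.8000
Confirm numerically:
  x=-2.479: |R|=0.83068 <1
  x=-1.929: |R|=0.51226 <1
  x=-1.256: |R|=0.06492 <1
  x=-3.173: |R|=1.18333 >1
  x=-3.155: |R|=1.17479 >1
  x=-2.871: |R|=1.03596 >1
Interval (-2.8000, 0).

(-2.8000,0); λ=-2 ⇒ h* = (14/5)/2 = 1.4000.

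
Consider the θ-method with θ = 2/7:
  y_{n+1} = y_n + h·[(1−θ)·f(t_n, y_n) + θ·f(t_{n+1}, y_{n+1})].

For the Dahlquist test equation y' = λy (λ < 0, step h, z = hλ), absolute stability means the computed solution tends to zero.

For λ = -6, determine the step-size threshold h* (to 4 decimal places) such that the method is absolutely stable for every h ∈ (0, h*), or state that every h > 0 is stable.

(-4.6667,0); λ=-6 ⇒ h* = (14/3)/6 = 0.7778.

With y'=λy (z=hλ):
  y_{n+1} = y_n + z·[5/7·y_n + 2/7·y_{n+1}] ⇒ (1 − 2/7z)y_{n+1} = (1 + 5/7z)y_n
  R(z) = (1 + 5/7z)/(1 − 2/7z).

Find x<0 with |R(x)|<1.
x=-0.81: |R|=0.3422
R=−1: 1+5/7x = −1+2/7x ⇒ -3/7x=2 ⇒ x=2/(-3/7)=-4.6667
Confirm numerically:
  x=-3.112: |R|=0.64731 <1
  x=-2.745: |R|=0.53843 <1
  x=-2.183: |R|=0.34445 <1
  x=-5.266: |R|=1.10256 >1
  x=-4.923: |R|=1.04565 >1
So |R|<1 on (-4.6667, 0).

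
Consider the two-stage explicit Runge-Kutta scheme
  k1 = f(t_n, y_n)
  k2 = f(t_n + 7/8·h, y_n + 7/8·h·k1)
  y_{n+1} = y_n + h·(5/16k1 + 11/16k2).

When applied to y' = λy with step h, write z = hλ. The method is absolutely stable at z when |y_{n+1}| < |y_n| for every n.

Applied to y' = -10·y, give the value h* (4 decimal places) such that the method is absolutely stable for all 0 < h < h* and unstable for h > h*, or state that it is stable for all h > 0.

(-1.6623,0); λ=-10 ⇒ h* = (128/77)/10 = 0.1662.

With y'=λy (z=hλ):
  k1=λy_n ⇒ h·k1=z·y_n;  k2=λ(1+7/8z)y_n ⇒ h·k2=z(1+7/8z)y_n
  y_{n+1}/y_n = 1 + 5/16z + 11/16z(1+7/8z) = 1 + z + 77/128z²
  ⇒ R(z) = 1 + z + 77/128z².

Boundary: |R(x)|=1, x<0.
x=-0.82: |R|=0.5845
R=1: x+77/128x²=0 ⇒ x=−128/77=-1.6623; min R=1−1/(4·77/128)=0.5844>−1
Confirm numerically:
  x=-1.512: |R|=0.86326 <1
  x=-1.446: |R|=0.81182 <1
  x=-0.780: |R|=0.58599 <1
  x=-1.813: |R|=1.16432 >1
  x=-1.747: |R|=1.08897 >1
Stable set (-1.6623, 0).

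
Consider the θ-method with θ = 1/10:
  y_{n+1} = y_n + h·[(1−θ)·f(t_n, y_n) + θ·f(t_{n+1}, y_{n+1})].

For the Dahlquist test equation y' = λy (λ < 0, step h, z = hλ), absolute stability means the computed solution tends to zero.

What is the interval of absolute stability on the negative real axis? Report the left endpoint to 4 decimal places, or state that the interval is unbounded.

z∈(-2.5000,0).

Set f=λy, z=hλ:
  y_{n+1} = y_n + z·[9/10·y_n + 1/10·y_{n+1}] ⇒ (1 − 1/10z)y_{n+1} = (1 + 9/10z)y_n
  R(z) = (1 + 9/10z)/(1 − 1/10z).

Need |R(x)|<1, x<0.
x=-1.62: |R|=0.3941
R=−1: 1+9/10x = −1+1/10x ⇒ -4/5x=2 ⇒ x=2/(-4/5)=-2.5000
Confirm numerically:
  x=-2.161: |R|=0.77699 <1
  x=-1.763: |R|=0.49877 <1
  x=-1.554: |R|=0.34499 <1
  x=-2.937: |R|=1.27023 >1
  x=-2.915: |R|=1.25707 >1
Stable set (-2.5000, 0).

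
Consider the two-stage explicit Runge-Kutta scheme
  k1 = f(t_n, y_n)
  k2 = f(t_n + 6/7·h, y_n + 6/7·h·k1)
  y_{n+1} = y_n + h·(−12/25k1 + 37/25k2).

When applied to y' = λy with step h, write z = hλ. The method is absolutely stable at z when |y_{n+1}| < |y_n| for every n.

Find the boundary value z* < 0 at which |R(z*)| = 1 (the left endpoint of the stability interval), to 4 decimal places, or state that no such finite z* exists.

z* = -0.7883.

Set f=λy, z=hλ:
  k1=λy_n ⇒ h·k1=z·y_n;  k2=λ(1+6/7z)y_n ⇒ h·k2=z(1+6/7z)y_n
  y_{n+1}/y_n = 1 − 12/25z + 37/25z(1+6/7z) = 1 + z + 222/175z²
  Hence R(z) = 1 + z + 222/175z².

Need |R(x)|<1, x<0.
x=-1.7: |R|=2.9662
R=1: x+222/175x²=0 ⇒ x=−175/222=-0.7883; min R=1−1/(4·222/175)=0.8029>−1
Confirm numerically:
  x=-0.626: |R|=0.87112 <1
  x=-0.602: |R|=0.85774 <1
  x=-0.428: |R|=0.80438 <1
  x=-0.409: |R|=0.80321 <1
  x=-1.296: |R|=1.83471 >1
  x=-0.833: |R|=1.04725 >1
So |R|<1 on (-0.7883, 0).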